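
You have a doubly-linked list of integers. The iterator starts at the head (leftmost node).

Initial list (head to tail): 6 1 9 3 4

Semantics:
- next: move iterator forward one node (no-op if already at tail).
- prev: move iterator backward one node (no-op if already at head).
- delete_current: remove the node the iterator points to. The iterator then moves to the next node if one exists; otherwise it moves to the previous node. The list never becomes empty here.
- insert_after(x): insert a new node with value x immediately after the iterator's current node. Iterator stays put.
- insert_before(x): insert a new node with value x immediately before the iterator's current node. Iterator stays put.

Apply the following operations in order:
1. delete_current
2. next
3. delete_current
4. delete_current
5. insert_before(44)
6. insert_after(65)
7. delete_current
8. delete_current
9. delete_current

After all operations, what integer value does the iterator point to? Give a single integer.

After 1 (delete_current): list=[1, 9, 3, 4] cursor@1
After 2 (next): list=[1, 9, 3, 4] cursor@9
After 3 (delete_current): list=[1, 3, 4] cursor@3
After 4 (delete_current): list=[1, 4] cursor@4
After 5 (insert_before(44)): list=[1, 44, 4] cursor@4
After 6 (insert_after(65)): list=[1, 44, 4, 65] cursor@4
After 7 (delete_current): list=[1, 44, 65] cursor@65
After 8 (delete_current): list=[1, 44] cursor@44
After 9 (delete_current): list=[1] cursor@1

Answer: 1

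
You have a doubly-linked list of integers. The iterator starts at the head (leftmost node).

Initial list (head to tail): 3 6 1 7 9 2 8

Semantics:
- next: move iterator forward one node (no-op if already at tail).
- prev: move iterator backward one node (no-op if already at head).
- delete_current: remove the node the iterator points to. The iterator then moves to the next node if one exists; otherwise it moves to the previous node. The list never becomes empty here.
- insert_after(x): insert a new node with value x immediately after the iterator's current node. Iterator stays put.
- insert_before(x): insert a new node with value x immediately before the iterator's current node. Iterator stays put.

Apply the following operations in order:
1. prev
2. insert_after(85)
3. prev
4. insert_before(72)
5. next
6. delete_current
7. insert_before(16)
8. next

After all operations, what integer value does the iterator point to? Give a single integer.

After 1 (prev): list=[3, 6, 1, 7, 9, 2, 8] cursor@3
After 2 (insert_after(85)): list=[3, 85, 6, 1, 7, 9, 2, 8] cursor@3
After 3 (prev): list=[3, 85, 6, 1, 7, 9, 2, 8] cursor@3
After 4 (insert_before(72)): list=[72, 3, 85, 6, 1, 7, 9, 2, 8] cursor@3
After 5 (next): list=[72, 3, 85, 6, 1, 7, 9, 2, 8] cursor@85
After 6 (delete_current): list=[72, 3, 6, 1, 7, 9, 2, 8] cursor@6
After 7 (insert_before(16)): list=[72, 3, 16, 6, 1, 7, 9, 2, 8] cursor@6
After 8 (next): list=[72, 3, 16, 6, 1, 7, 9, 2, 8] cursor@1

Answer: 1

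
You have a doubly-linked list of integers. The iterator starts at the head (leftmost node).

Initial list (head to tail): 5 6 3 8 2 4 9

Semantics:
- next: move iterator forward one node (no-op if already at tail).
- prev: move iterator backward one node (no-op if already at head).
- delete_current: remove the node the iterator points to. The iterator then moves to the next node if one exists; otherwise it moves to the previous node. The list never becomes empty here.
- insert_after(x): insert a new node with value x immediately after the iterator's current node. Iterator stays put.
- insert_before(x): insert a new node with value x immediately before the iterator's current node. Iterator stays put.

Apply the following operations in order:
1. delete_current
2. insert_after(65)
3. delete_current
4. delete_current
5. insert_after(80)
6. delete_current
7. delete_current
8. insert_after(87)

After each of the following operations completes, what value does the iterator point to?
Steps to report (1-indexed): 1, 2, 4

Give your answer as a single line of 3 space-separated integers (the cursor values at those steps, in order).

After 1 (delete_current): list=[6, 3, 8, 2, 4, 9] cursor@6
After 2 (insert_after(65)): list=[6, 65, 3, 8, 2, 4, 9] cursor@6
After 3 (delete_current): list=[65, 3, 8, 2, 4, 9] cursor@65
After 4 (delete_current): list=[3, 8, 2, 4, 9] cursor@3
After 5 (insert_after(80)): list=[3, 80, 8, 2, 4, 9] cursor@3
After 6 (delete_current): list=[80, 8, 2, 4, 9] cursor@80
After 7 (delete_current): list=[8, 2, 4, 9] cursor@8
After 8 (insert_after(87)): list=[8, 87, 2, 4, 9] cursor@8

Answer: 6 6 3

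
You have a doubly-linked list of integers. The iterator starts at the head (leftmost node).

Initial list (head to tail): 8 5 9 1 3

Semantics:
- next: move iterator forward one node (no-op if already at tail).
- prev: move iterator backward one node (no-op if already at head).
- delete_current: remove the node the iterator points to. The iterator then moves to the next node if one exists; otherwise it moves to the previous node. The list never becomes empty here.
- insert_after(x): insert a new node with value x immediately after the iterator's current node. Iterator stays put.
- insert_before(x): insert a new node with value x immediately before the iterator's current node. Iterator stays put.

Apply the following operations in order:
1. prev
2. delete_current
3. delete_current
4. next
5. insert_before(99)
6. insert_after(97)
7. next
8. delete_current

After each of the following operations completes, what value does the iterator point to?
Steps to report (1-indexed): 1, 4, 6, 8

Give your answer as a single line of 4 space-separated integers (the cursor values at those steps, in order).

After 1 (prev): list=[8, 5, 9, 1, 3] cursor@8
After 2 (delete_current): list=[5, 9, 1, 3] cursor@5
After 3 (delete_current): list=[9, 1, 3] cursor@9
After 4 (next): list=[9, 1, 3] cursor@1
After 5 (insert_before(99)): list=[9, 99, 1, 3] cursor@1
After 6 (insert_after(97)): list=[9, 99, 1, 97, 3] cursor@1
After 7 (next): list=[9, 99, 1, 97, 3] cursor@97
After 8 (delete_current): list=[9, 99, 1, 3] cursor@3

Answer: 8 1 1 3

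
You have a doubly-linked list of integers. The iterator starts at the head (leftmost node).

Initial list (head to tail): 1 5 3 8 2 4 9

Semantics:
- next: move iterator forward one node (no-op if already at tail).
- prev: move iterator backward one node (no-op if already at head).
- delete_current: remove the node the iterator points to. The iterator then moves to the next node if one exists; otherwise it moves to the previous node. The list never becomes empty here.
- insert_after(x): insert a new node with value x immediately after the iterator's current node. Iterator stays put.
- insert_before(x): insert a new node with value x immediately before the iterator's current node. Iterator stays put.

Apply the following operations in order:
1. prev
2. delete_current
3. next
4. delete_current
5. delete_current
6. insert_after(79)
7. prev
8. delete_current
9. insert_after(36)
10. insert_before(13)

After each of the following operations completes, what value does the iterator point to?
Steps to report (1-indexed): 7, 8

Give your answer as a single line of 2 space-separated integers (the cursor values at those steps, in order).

After 1 (prev): list=[1, 5, 3, 8, 2, 4, 9] cursor@1
After 2 (delete_current): list=[5, 3, 8, 2, 4, 9] cursor@5
After 3 (next): list=[5, 3, 8, 2, 4, 9] cursor@3
After 4 (delete_current): list=[5, 8, 2, 4, 9] cursor@8
After 5 (delete_current): list=[5, 2, 4, 9] cursor@2
After 6 (insert_after(79)): list=[5, 2, 79, 4, 9] cursor@2
After 7 (prev): list=[5, 2, 79, 4, 9] cursor@5
After 8 (delete_current): list=[2, 79, 4, 9] cursor@2
After 9 (insert_after(36)): list=[2, 36, 79, 4, 9] cursor@2
After 10 (insert_before(13)): list=[13, 2, 36, 79, 4, 9] cursor@2

Answer: 5 2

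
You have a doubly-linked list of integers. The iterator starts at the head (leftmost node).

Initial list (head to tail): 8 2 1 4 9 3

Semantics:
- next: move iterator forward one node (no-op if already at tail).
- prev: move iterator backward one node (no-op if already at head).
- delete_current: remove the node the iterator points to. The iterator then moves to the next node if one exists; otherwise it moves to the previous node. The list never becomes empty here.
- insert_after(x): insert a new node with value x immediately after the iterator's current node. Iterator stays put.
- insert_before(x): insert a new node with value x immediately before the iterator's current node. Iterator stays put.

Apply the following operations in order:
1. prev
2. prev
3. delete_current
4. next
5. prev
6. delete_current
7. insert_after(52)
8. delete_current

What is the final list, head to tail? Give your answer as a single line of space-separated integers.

Answer: 52 4 9 3

Derivation:
After 1 (prev): list=[8, 2, 1, 4, 9, 3] cursor@8
After 2 (prev): list=[8, 2, 1, 4, 9, 3] cursor@8
After 3 (delete_current): list=[2, 1, 4, 9, 3] cursor@2
After 4 (next): list=[2, 1, 4, 9, 3] cursor@1
After 5 (prev): list=[2, 1, 4, 9, 3] cursor@2
After 6 (delete_current): list=[1, 4, 9, 3] cursor@1
After 7 (insert_after(52)): list=[1, 52, 4, 9, 3] cursor@1
After 8 (delete_current): list=[52, 4, 9, 3] cursor@52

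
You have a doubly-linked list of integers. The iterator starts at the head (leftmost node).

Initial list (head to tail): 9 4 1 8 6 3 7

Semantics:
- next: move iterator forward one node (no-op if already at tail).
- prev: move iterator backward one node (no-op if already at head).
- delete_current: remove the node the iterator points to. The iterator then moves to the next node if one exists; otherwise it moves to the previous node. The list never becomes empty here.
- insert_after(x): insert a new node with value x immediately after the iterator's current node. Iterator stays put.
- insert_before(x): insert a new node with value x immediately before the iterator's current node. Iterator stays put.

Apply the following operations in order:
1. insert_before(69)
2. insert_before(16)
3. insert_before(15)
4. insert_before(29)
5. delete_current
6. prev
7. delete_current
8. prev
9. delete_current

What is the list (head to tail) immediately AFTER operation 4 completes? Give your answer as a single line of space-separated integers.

Answer: 69 16 15 29 9 4 1 8 6 3 7

Derivation:
After 1 (insert_before(69)): list=[69, 9, 4, 1, 8, 6, 3, 7] cursor@9
After 2 (insert_before(16)): list=[69, 16, 9, 4, 1, 8, 6, 3, 7] cursor@9
After 3 (insert_before(15)): list=[69, 16, 15, 9, 4, 1, 8, 6, 3, 7] cursor@9
After 4 (insert_before(29)): list=[69, 16, 15, 29, 9, 4, 1, 8, 6, 3, 7] cursor@9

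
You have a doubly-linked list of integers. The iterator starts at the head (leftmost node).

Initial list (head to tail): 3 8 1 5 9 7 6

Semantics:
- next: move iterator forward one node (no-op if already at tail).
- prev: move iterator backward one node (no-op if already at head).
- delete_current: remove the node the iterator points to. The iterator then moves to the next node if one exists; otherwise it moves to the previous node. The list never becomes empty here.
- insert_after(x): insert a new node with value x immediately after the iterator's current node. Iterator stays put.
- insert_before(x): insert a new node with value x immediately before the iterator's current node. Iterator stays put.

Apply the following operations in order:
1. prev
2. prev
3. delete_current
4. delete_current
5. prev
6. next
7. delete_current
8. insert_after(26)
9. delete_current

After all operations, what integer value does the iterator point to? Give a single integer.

Answer: 26

Derivation:
After 1 (prev): list=[3, 8, 1, 5, 9, 7, 6] cursor@3
After 2 (prev): list=[3, 8, 1, 5, 9, 7, 6] cursor@3
After 3 (delete_current): list=[8, 1, 5, 9, 7, 6] cursor@8
After 4 (delete_current): list=[1, 5, 9, 7, 6] cursor@1
After 5 (prev): list=[1, 5, 9, 7, 6] cursor@1
After 6 (next): list=[1, 5, 9, 7, 6] cursor@5
After 7 (delete_current): list=[1, 9, 7, 6] cursor@9
After 8 (insert_after(26)): list=[1, 9, 26, 7, 6] cursor@9
After 9 (delete_current): list=[1, 26, 7, 6] cursor@26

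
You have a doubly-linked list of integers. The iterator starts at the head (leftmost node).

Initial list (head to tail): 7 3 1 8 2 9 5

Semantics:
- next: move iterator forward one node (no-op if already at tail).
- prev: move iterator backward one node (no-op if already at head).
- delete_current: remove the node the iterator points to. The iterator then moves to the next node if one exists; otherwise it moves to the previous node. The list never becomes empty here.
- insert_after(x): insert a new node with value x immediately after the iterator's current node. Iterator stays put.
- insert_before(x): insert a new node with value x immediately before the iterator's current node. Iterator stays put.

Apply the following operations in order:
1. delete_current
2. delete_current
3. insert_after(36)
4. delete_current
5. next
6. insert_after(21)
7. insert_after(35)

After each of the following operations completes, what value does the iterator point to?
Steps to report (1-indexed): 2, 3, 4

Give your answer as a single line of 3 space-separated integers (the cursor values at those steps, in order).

After 1 (delete_current): list=[3, 1, 8, 2, 9, 5] cursor@3
After 2 (delete_current): list=[1, 8, 2, 9, 5] cursor@1
After 3 (insert_after(36)): list=[1, 36, 8, 2, 9, 5] cursor@1
After 4 (delete_current): list=[36, 8, 2, 9, 5] cursor@36
After 5 (next): list=[36, 8, 2, 9, 5] cursor@8
After 6 (insert_after(21)): list=[36, 8, 21, 2, 9, 5] cursor@8
After 7 (insert_after(35)): list=[36, 8, 35, 21, 2, 9, 5] cursor@8

Answer: 1 1 36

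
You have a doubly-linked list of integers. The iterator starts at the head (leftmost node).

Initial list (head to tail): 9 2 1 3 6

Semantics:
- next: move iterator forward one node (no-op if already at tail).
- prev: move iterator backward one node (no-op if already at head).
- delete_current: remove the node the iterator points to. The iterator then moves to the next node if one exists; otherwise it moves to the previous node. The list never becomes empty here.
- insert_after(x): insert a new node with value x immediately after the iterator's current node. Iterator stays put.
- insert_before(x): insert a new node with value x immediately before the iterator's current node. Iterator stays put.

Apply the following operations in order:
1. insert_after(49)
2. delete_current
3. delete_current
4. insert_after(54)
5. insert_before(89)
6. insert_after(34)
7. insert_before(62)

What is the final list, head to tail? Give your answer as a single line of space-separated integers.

After 1 (insert_after(49)): list=[9, 49, 2, 1, 3, 6] cursor@9
After 2 (delete_current): list=[49, 2, 1, 3, 6] cursor@49
After 3 (delete_current): list=[2, 1, 3, 6] cursor@2
After 4 (insert_after(54)): list=[2, 54, 1, 3, 6] cursor@2
After 5 (insert_before(89)): list=[89, 2, 54, 1, 3, 6] cursor@2
After 6 (insert_after(34)): list=[89, 2, 34, 54, 1, 3, 6] cursor@2
After 7 (insert_before(62)): list=[89, 62, 2, 34, 54, 1, 3, 6] cursor@2

Answer: 89 62 2 34 54 1 3 6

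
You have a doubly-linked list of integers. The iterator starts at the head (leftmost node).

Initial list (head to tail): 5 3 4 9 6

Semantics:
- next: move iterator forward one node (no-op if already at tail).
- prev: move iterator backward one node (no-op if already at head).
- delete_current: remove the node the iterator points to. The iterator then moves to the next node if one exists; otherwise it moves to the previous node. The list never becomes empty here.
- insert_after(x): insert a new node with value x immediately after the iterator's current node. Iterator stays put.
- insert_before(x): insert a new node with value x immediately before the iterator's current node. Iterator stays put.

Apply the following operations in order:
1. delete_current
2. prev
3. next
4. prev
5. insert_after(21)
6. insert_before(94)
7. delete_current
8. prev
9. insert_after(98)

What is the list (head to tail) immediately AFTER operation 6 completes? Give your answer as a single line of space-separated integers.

Answer: 94 3 21 4 9 6

Derivation:
After 1 (delete_current): list=[3, 4, 9, 6] cursor@3
After 2 (prev): list=[3, 4, 9, 6] cursor@3
After 3 (next): list=[3, 4, 9, 6] cursor@4
After 4 (prev): list=[3, 4, 9, 6] cursor@3
After 5 (insert_after(21)): list=[3, 21, 4, 9, 6] cursor@3
After 6 (insert_before(94)): list=[94, 3, 21, 4, 9, 6] cursor@3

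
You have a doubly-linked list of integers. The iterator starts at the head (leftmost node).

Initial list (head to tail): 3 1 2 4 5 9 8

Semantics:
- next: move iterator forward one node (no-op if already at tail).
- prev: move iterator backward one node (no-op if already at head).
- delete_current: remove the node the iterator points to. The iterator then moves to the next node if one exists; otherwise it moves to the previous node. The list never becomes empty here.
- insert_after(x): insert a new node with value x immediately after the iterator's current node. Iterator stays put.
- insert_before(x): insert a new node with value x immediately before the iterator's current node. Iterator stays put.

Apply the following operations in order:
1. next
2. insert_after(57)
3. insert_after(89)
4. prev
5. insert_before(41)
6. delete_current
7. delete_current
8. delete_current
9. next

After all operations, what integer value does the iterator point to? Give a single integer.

After 1 (next): list=[3, 1, 2, 4, 5, 9, 8] cursor@1
After 2 (insert_after(57)): list=[3, 1, 57, 2, 4, 5, 9, 8] cursor@1
After 3 (insert_after(89)): list=[3, 1, 89, 57, 2, 4, 5, 9, 8] cursor@1
After 4 (prev): list=[3, 1, 89, 57, 2, 4, 5, 9, 8] cursor@3
After 5 (insert_before(41)): list=[41, 3, 1, 89, 57, 2, 4, 5, 9, 8] cursor@3
After 6 (delete_current): list=[41, 1, 89, 57, 2, 4, 5, 9, 8] cursor@1
After 7 (delete_current): list=[41, 89, 57, 2, 4, 5, 9, 8] cursor@89
After 8 (delete_current): list=[41, 57, 2, 4, 5, 9, 8] cursor@57
After 9 (next): list=[41, 57, 2, 4, 5, 9, 8] cursor@2

Answer: 2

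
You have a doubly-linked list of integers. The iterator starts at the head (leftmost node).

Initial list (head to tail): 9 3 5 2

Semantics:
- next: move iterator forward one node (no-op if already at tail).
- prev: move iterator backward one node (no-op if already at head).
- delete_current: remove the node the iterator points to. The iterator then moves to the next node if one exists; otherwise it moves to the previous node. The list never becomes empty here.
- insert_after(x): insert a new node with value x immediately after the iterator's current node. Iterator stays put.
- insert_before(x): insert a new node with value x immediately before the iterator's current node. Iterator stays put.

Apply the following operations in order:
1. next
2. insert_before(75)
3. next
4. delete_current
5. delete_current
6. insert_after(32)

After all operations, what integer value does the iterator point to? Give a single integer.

After 1 (next): list=[9, 3, 5, 2] cursor@3
After 2 (insert_before(75)): list=[9, 75, 3, 5, 2] cursor@3
After 3 (next): list=[9, 75, 3, 5, 2] cursor@5
After 4 (delete_current): list=[9, 75, 3, 2] cursor@2
After 5 (delete_current): list=[9, 75, 3] cursor@3
After 6 (insert_after(32)): list=[9, 75, 3, 32] cursor@3

Answer: 3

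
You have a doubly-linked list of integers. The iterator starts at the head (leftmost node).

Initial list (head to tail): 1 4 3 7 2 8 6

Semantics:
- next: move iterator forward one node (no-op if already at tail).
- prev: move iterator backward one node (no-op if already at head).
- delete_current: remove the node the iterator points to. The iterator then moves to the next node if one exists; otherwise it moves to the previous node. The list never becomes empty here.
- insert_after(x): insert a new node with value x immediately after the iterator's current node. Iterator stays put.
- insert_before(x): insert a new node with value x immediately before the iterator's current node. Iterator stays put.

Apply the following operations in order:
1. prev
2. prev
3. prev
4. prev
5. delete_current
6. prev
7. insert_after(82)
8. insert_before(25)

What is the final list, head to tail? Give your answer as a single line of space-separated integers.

Answer: 25 4 82 3 7 2 8 6

Derivation:
After 1 (prev): list=[1, 4, 3, 7, 2, 8, 6] cursor@1
After 2 (prev): list=[1, 4, 3, 7, 2, 8, 6] cursor@1
After 3 (prev): list=[1, 4, 3, 7, 2, 8, 6] cursor@1
After 4 (prev): list=[1, 4, 3, 7, 2, 8, 6] cursor@1
After 5 (delete_current): list=[4, 3, 7, 2, 8, 6] cursor@4
After 6 (prev): list=[4, 3, 7, 2, 8, 6] cursor@4
After 7 (insert_after(82)): list=[4, 82, 3, 7, 2, 8, 6] cursor@4
After 8 (insert_before(25)): list=[25, 4, 82, 3, 7, 2, 8, 6] cursor@4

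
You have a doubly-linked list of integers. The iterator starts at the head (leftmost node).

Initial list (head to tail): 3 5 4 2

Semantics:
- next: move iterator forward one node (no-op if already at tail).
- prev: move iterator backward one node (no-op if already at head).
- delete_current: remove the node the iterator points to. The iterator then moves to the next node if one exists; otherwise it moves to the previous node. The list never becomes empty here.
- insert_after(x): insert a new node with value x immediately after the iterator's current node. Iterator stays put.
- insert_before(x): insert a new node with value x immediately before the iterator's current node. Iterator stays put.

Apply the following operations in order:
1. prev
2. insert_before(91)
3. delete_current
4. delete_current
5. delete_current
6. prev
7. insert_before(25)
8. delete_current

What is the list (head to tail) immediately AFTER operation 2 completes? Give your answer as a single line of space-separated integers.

After 1 (prev): list=[3, 5, 4, 2] cursor@3
After 2 (insert_before(91)): list=[91, 3, 5, 4, 2] cursor@3

Answer: 91 3 5 4 2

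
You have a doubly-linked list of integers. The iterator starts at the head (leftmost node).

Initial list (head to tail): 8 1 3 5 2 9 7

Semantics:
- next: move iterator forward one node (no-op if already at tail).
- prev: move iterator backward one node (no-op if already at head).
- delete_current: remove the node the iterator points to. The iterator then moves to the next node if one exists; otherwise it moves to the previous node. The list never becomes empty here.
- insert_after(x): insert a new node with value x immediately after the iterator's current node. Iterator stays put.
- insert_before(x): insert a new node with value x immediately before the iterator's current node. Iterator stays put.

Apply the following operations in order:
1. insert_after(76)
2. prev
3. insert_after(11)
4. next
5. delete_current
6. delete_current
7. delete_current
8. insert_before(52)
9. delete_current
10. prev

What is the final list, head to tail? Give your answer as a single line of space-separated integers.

Answer: 8 52 5 2 9 7

Derivation:
After 1 (insert_after(76)): list=[8, 76, 1, 3, 5, 2, 9, 7] cursor@8
After 2 (prev): list=[8, 76, 1, 3, 5, 2, 9, 7] cursor@8
After 3 (insert_after(11)): list=[8, 11, 76, 1, 3, 5, 2, 9, 7] cursor@8
After 4 (next): list=[8, 11, 76, 1, 3, 5, 2, 9, 7] cursor@11
After 5 (delete_current): list=[8, 76, 1, 3, 5, 2, 9, 7] cursor@76
After 6 (delete_current): list=[8, 1, 3, 5, 2, 9, 7] cursor@1
After 7 (delete_current): list=[8, 3, 5, 2, 9, 7] cursor@3
After 8 (insert_before(52)): list=[8, 52, 3, 5, 2, 9, 7] cursor@3
After 9 (delete_current): list=[8, 52, 5, 2, 9, 7] cursor@5
After 10 (prev): list=[8, 52, 5, 2, 9, 7] cursor@52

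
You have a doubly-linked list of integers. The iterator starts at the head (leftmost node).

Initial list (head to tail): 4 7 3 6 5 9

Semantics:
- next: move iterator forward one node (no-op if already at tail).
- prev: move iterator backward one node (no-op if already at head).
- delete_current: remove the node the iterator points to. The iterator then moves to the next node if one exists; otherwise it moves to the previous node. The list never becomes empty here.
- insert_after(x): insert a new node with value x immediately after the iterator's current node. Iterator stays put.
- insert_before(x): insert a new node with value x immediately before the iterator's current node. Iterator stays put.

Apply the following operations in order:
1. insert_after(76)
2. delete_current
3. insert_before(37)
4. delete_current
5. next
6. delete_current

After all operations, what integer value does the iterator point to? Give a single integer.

Answer: 6

Derivation:
After 1 (insert_after(76)): list=[4, 76, 7, 3, 6, 5, 9] cursor@4
After 2 (delete_current): list=[76, 7, 3, 6, 5, 9] cursor@76
After 3 (insert_before(37)): list=[37, 76, 7, 3, 6, 5, 9] cursor@76
After 4 (delete_current): list=[37, 7, 3, 6, 5, 9] cursor@7
After 5 (next): list=[37, 7, 3, 6, 5, 9] cursor@3
After 6 (delete_current): list=[37, 7, 6, 5, 9] cursor@6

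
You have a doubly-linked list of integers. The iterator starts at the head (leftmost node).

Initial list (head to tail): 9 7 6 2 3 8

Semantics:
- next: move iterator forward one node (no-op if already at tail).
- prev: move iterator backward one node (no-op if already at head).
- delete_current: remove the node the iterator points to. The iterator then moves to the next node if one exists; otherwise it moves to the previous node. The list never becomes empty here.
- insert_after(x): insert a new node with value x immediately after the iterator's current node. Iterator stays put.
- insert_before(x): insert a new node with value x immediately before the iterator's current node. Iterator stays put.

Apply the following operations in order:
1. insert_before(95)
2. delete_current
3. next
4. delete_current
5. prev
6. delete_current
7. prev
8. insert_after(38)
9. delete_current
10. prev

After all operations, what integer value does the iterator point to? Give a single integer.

After 1 (insert_before(95)): list=[95, 9, 7, 6, 2, 3, 8] cursor@9
After 2 (delete_current): list=[95, 7, 6, 2, 3, 8] cursor@7
After 3 (next): list=[95, 7, 6, 2, 3, 8] cursor@6
After 4 (delete_current): list=[95, 7, 2, 3, 8] cursor@2
After 5 (prev): list=[95, 7, 2, 3, 8] cursor@7
After 6 (delete_current): list=[95, 2, 3, 8] cursor@2
After 7 (prev): list=[95, 2, 3, 8] cursor@95
After 8 (insert_after(38)): list=[95, 38, 2, 3, 8] cursor@95
After 9 (delete_current): list=[38, 2, 3, 8] cursor@38
After 10 (prev): list=[38, 2, 3, 8] cursor@38

Answer: 38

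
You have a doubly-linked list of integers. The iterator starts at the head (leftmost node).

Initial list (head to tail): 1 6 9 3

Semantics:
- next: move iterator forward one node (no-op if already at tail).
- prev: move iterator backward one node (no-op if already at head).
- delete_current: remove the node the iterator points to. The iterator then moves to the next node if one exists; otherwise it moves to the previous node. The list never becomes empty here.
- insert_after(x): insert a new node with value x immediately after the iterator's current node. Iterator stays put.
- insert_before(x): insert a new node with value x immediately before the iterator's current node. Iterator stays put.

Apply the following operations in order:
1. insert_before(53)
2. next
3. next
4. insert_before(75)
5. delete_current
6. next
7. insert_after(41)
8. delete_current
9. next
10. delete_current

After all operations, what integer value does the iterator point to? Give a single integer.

Answer: 75

Derivation:
After 1 (insert_before(53)): list=[53, 1, 6, 9, 3] cursor@1
After 2 (next): list=[53, 1, 6, 9, 3] cursor@6
After 3 (next): list=[53, 1, 6, 9, 3] cursor@9
After 4 (insert_before(75)): list=[53, 1, 6, 75, 9, 3] cursor@9
After 5 (delete_current): list=[53, 1, 6, 75, 3] cursor@3
After 6 (next): list=[53, 1, 6, 75, 3] cursor@3
After 7 (insert_after(41)): list=[53, 1, 6, 75, 3, 41] cursor@3
After 8 (delete_current): list=[53, 1, 6, 75, 41] cursor@41
After 9 (next): list=[53, 1, 6, 75, 41] cursor@41
After 10 (delete_current): list=[53, 1, 6, 75] cursor@75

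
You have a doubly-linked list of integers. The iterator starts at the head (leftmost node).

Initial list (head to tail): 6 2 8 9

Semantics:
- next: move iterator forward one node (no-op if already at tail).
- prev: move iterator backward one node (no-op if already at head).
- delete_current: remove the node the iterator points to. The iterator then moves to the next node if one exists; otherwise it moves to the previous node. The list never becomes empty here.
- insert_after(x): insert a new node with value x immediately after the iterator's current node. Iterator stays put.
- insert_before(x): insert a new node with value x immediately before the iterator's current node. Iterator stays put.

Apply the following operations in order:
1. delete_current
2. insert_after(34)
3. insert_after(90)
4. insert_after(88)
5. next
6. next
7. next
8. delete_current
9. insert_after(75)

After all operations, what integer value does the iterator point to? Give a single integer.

After 1 (delete_current): list=[2, 8, 9] cursor@2
After 2 (insert_after(34)): list=[2, 34, 8, 9] cursor@2
After 3 (insert_after(90)): list=[2, 90, 34, 8, 9] cursor@2
After 4 (insert_after(88)): list=[2, 88, 90, 34, 8, 9] cursor@2
After 5 (next): list=[2, 88, 90, 34, 8, 9] cursor@88
After 6 (next): list=[2, 88, 90, 34, 8, 9] cursor@90
After 7 (next): list=[2, 88, 90, 34, 8, 9] cursor@34
After 8 (delete_current): list=[2, 88, 90, 8, 9] cursor@8
After 9 (insert_after(75)): list=[2, 88, 90, 8, 75, 9] cursor@8

Answer: 8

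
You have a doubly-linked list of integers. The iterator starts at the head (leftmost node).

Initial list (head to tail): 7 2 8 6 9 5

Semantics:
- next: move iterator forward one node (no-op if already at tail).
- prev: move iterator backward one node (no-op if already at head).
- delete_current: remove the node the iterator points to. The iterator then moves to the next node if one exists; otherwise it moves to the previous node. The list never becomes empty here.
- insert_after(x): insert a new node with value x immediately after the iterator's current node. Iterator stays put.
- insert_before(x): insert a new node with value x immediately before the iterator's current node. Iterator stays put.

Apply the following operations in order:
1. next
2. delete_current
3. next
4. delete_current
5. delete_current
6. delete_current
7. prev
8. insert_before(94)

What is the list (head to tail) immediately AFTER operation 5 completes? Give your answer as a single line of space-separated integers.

After 1 (next): list=[7, 2, 8, 6, 9, 5] cursor@2
After 2 (delete_current): list=[7, 8, 6, 9, 5] cursor@8
After 3 (next): list=[7, 8, 6, 9, 5] cursor@6
After 4 (delete_current): list=[7, 8, 9, 5] cursor@9
After 5 (delete_current): list=[7, 8, 5] cursor@5

Answer: 7 8 5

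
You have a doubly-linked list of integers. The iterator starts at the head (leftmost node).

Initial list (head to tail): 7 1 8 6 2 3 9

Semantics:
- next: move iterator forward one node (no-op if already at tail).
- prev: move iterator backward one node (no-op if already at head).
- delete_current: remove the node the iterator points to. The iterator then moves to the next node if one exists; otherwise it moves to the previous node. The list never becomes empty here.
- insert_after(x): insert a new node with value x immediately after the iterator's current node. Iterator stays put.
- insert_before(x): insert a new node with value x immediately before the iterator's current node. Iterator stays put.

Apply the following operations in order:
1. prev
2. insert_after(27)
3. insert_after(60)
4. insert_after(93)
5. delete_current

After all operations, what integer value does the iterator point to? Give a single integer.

After 1 (prev): list=[7, 1, 8, 6, 2, 3, 9] cursor@7
After 2 (insert_after(27)): list=[7, 27, 1, 8, 6, 2, 3, 9] cursor@7
After 3 (insert_after(60)): list=[7, 60, 27, 1, 8, 6, 2, 3, 9] cursor@7
After 4 (insert_after(93)): list=[7, 93, 60, 27, 1, 8, 6, 2, 3, 9] cursor@7
After 5 (delete_current): list=[93, 60, 27, 1, 8, 6, 2, 3, 9] cursor@93

Answer: 93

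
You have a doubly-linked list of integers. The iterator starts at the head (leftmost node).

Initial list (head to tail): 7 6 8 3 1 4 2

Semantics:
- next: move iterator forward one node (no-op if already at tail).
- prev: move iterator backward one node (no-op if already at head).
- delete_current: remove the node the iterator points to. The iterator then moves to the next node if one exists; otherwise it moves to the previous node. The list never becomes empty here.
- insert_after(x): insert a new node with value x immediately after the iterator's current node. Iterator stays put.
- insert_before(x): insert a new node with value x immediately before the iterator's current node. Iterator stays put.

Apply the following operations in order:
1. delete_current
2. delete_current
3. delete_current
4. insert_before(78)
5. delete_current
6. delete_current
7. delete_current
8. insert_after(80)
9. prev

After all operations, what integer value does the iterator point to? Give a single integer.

After 1 (delete_current): list=[6, 8, 3, 1, 4, 2] cursor@6
After 2 (delete_current): list=[8, 3, 1, 4, 2] cursor@8
After 3 (delete_current): list=[3, 1, 4, 2] cursor@3
After 4 (insert_before(78)): list=[78, 3, 1, 4, 2] cursor@3
After 5 (delete_current): list=[78, 1, 4, 2] cursor@1
After 6 (delete_current): list=[78, 4, 2] cursor@4
After 7 (delete_current): list=[78, 2] cursor@2
After 8 (insert_after(80)): list=[78, 2, 80] cursor@2
After 9 (prev): list=[78, 2, 80] cursor@78

Answer: 78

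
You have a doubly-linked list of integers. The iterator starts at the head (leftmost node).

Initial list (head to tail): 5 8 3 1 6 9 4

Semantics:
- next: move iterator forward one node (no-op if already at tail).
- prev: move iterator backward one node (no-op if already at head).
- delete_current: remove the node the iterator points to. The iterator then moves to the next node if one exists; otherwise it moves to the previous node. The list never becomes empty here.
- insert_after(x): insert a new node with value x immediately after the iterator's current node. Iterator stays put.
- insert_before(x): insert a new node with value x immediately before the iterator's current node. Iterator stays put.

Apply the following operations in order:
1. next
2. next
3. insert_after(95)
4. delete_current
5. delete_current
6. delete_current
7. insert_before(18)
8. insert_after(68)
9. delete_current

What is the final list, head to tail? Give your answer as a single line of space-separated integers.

Answer: 5 8 18 68 9 4

Derivation:
After 1 (next): list=[5, 8, 3, 1, 6, 9, 4] cursor@8
After 2 (next): list=[5, 8, 3, 1, 6, 9, 4] cursor@3
After 3 (insert_after(95)): list=[5, 8, 3, 95, 1, 6, 9, 4] cursor@3
After 4 (delete_current): list=[5, 8, 95, 1, 6, 9, 4] cursor@95
After 5 (delete_current): list=[5, 8, 1, 6, 9, 4] cursor@1
After 6 (delete_current): list=[5, 8, 6, 9, 4] cursor@6
After 7 (insert_before(18)): list=[5, 8, 18, 6, 9, 4] cursor@6
After 8 (insert_after(68)): list=[5, 8, 18, 6, 68, 9, 4] cursor@6
After 9 (delete_current): list=[5, 8, 18, 68, 9, 4] cursor@68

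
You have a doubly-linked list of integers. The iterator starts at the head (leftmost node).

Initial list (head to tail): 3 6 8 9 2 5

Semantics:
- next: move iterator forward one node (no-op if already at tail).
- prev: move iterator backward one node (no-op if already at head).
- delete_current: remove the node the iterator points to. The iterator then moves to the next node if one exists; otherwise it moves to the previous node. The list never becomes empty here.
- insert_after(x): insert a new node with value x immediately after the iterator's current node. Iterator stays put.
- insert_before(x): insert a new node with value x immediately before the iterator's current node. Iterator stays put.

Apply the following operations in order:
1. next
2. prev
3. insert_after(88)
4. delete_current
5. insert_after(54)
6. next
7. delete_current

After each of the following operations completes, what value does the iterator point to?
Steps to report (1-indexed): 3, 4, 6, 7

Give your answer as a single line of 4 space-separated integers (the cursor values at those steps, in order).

After 1 (next): list=[3, 6, 8, 9, 2, 5] cursor@6
After 2 (prev): list=[3, 6, 8, 9, 2, 5] cursor@3
After 3 (insert_after(88)): list=[3, 88, 6, 8, 9, 2, 5] cursor@3
After 4 (delete_current): list=[88, 6, 8, 9, 2, 5] cursor@88
After 5 (insert_after(54)): list=[88, 54, 6, 8, 9, 2, 5] cursor@88
After 6 (next): list=[88, 54, 6, 8, 9, 2, 5] cursor@54
After 7 (delete_current): list=[88, 6, 8, 9, 2, 5] cursor@6

Answer: 3 88 54 6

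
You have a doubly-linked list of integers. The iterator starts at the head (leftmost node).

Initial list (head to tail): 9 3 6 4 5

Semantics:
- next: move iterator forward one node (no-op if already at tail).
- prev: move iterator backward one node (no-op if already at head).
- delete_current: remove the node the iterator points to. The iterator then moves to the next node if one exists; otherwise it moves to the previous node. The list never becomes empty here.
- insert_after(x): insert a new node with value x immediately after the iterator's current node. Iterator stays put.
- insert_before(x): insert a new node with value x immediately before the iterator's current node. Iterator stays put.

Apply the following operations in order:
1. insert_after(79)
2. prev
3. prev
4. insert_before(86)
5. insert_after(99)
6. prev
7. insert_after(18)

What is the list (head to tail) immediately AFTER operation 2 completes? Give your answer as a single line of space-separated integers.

After 1 (insert_after(79)): list=[9, 79, 3, 6, 4, 5] cursor@9
After 2 (prev): list=[9, 79, 3, 6, 4, 5] cursor@9

Answer: 9 79 3 6 4 5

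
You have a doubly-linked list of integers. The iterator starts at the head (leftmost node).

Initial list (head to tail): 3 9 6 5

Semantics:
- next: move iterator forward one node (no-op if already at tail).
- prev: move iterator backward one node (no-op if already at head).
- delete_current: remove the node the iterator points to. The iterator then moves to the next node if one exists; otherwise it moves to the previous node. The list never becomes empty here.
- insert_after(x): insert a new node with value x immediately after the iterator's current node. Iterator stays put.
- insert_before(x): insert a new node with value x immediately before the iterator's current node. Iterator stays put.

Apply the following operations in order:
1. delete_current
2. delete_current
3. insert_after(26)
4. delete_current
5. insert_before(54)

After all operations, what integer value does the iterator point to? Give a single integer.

Answer: 26

Derivation:
After 1 (delete_current): list=[9, 6, 5] cursor@9
After 2 (delete_current): list=[6, 5] cursor@6
After 3 (insert_after(26)): list=[6, 26, 5] cursor@6
After 4 (delete_current): list=[26, 5] cursor@26
After 5 (insert_before(54)): list=[54, 26, 5] cursor@26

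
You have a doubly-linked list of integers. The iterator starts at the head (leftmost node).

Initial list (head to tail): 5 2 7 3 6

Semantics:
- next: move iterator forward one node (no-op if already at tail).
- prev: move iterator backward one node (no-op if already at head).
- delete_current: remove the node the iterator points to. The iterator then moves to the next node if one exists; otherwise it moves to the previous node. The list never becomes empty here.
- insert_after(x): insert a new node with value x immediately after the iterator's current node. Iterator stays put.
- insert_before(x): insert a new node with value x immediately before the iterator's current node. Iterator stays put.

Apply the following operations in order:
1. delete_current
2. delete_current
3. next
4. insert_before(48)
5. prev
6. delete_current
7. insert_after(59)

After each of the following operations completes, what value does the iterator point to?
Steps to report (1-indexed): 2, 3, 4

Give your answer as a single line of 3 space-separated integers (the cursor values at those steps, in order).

Answer: 7 3 3

Derivation:
After 1 (delete_current): list=[2, 7, 3, 6] cursor@2
After 2 (delete_current): list=[7, 3, 6] cursor@7
After 3 (next): list=[7, 3, 6] cursor@3
After 4 (insert_before(48)): list=[7, 48, 3, 6] cursor@3
After 5 (prev): list=[7, 48, 3, 6] cursor@48
After 6 (delete_current): list=[7, 3, 6] cursor@3
After 7 (insert_after(59)): list=[7, 3, 59, 6] cursor@3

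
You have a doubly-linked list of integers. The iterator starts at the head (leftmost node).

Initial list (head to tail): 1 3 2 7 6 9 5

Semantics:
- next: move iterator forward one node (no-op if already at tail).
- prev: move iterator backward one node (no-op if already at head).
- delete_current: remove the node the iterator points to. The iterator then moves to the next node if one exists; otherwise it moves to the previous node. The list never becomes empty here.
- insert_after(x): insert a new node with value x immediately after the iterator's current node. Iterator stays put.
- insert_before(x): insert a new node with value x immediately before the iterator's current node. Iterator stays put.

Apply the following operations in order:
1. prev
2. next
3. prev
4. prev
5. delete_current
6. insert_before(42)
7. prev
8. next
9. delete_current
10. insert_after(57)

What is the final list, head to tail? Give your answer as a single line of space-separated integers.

Answer: 42 2 57 7 6 9 5

Derivation:
After 1 (prev): list=[1, 3, 2, 7, 6, 9, 5] cursor@1
After 2 (next): list=[1, 3, 2, 7, 6, 9, 5] cursor@3
After 3 (prev): list=[1, 3, 2, 7, 6, 9, 5] cursor@1
After 4 (prev): list=[1, 3, 2, 7, 6, 9, 5] cursor@1
After 5 (delete_current): list=[3, 2, 7, 6, 9, 5] cursor@3
After 6 (insert_before(42)): list=[42, 3, 2, 7, 6, 9, 5] cursor@3
After 7 (prev): list=[42, 3, 2, 7, 6, 9, 5] cursor@42
After 8 (next): list=[42, 3, 2, 7, 6, 9, 5] cursor@3
After 9 (delete_current): list=[42, 2, 7, 6, 9, 5] cursor@2
After 10 (insert_after(57)): list=[42, 2, 57, 7, 6, 9, 5] cursor@2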